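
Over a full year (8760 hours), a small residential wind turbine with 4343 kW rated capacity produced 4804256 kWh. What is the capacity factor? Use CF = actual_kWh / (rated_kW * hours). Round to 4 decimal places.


Capacity factor = actual output / maximum possible output
Maximum possible = rated * hours = 4343 * 8760 = 38044680 kWh
CF = 4804256 / 38044680
CF = 0.1263

0.1263


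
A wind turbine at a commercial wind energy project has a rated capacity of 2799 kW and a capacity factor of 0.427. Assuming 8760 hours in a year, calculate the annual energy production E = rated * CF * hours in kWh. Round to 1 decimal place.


Annual energy = rated_kW * capacity_factor * hours_per_year
Given: P_rated = 2799 kW, CF = 0.427, hours = 8760
E = 2799 * 0.427 * 8760
E = 10469715.5 kWh

10469715.5


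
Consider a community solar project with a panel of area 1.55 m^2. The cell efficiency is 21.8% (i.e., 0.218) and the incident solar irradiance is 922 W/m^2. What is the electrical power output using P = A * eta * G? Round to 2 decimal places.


Use the solar power formula P = A * eta * G.
Given: A = 1.55 m^2, eta = 0.218, G = 922 W/m^2
P = 1.55 * 0.218 * 922
P = 311.54 W

311.54


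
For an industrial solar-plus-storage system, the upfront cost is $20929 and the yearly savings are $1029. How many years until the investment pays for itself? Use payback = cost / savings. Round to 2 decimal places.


Simple payback period = initial cost / annual savings
Payback = 20929 / 1029
Payback = 20.34 years

20.34


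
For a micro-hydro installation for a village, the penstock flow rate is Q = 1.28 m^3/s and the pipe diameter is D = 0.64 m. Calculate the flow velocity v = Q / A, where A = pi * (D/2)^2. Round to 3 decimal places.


Compute pipe cross-sectional area:
  A = pi * (D/2)^2 = pi * (0.64/2)^2 = 0.3217 m^2
Calculate velocity:
  v = Q / A = 1.28 / 0.3217
  v = 3.979 m/s

3.979


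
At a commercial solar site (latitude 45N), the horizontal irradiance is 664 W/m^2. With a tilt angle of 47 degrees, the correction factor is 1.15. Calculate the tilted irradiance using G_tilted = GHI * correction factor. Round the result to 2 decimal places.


Identify the given values:
  GHI = 664 W/m^2, tilt correction factor = 1.15
Apply the formula G_tilted = GHI * factor:
  G_tilted = 664 * 1.15
  G_tilted = 763.60 W/m^2

763.60


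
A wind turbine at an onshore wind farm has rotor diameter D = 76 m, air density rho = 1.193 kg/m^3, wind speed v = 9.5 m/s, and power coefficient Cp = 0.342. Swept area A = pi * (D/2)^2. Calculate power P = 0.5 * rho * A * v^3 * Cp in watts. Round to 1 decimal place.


Step 1 -- Compute swept area:
  A = pi * (D/2)^2 = pi * (76/2)^2 = 4536.46 m^2
Step 2 -- Apply wind power equation:
  P = 0.5 * rho * A * v^3 * Cp
  v^3 = 9.5^3 = 857.375
  P = 0.5 * 1.193 * 4536.46 * 857.375 * 0.342
  P = 793458.9 W

793458.9


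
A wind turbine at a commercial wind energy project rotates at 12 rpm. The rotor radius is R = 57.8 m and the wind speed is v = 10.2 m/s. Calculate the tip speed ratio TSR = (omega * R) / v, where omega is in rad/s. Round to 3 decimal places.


Convert rotational speed to rad/s:
  omega = 12 * 2 * pi / 60 = 1.2566 rad/s
Compute tip speed:
  v_tip = omega * R = 1.2566 * 57.8 = 72.634 m/s
Tip speed ratio:
  TSR = v_tip / v_wind = 72.634 / 10.2 = 7.121

7.121


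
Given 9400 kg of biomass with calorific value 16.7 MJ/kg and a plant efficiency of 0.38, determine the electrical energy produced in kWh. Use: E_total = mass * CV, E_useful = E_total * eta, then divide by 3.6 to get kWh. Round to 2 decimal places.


Total energy = mass * CV = 9400 * 16.7 = 156980.0 MJ
Useful energy = total * eta = 156980.0 * 0.38 = 59652.4 MJ
Convert to kWh: 59652.4 / 3.6
Useful energy = 16570.11 kWh

16570.11


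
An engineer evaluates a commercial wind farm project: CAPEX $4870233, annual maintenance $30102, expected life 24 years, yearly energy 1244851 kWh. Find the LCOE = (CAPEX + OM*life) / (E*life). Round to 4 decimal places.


Total cost = CAPEX + OM * lifetime = 4870233 + 30102 * 24 = 4870233 + 722448 = 5592681
Total generation = annual * lifetime = 1244851 * 24 = 29876424 kWh
LCOE = 5592681 / 29876424
LCOE = 0.1872 $/kWh

0.1872


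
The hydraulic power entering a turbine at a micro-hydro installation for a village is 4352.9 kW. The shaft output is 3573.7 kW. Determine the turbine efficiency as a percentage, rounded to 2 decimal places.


Turbine efficiency = (output power / input power) * 100
eta = (3573.7 / 4352.9) * 100
eta = 82.10%

82.10


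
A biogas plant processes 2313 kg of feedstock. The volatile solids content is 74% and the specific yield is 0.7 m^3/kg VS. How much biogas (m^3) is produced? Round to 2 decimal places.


Compute volatile solids:
  VS = mass * VS_fraction = 2313 * 0.74 = 1711.62 kg
Calculate biogas volume:
  Biogas = VS * specific_yield = 1711.62 * 0.7
  Biogas = 1198.13 m^3

1198.13


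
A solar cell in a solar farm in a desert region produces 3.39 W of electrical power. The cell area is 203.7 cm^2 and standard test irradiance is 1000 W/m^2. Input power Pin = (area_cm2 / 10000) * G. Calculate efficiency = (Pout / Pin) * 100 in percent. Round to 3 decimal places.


First compute the input power:
  Pin = area_cm2 / 10000 * G = 203.7 / 10000 * 1000 = 20.37 W
Then compute efficiency:
  Efficiency = (Pout / Pin) * 100 = (3.39 / 20.37) * 100
  Efficiency = 16.642%

16.642


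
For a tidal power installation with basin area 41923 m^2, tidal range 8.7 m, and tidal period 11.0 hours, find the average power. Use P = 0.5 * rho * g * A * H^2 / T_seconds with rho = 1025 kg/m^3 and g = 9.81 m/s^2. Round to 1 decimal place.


Convert period to seconds: T = 11.0 * 3600 = 39600.0 s
H^2 = 8.7^2 = 75.69
P = 0.5 * rho * g * A * H^2 / T
P = 0.5 * 1025 * 9.81 * 41923 * 75.69 / 39600.0
P = 402864.1 W

402864.1


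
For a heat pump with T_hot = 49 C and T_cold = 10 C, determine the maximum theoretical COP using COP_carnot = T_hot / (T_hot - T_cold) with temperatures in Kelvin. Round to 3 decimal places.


Convert to Kelvin:
  T_hot = 49 + 273.15 = 322.15 K
  T_cold = 10 + 273.15 = 283.15 K
Apply Carnot COP formula:
  COP = T_hot_K / (T_hot_K - T_cold_K) = 322.15 / 39.0
  COP = 8.260

8.260


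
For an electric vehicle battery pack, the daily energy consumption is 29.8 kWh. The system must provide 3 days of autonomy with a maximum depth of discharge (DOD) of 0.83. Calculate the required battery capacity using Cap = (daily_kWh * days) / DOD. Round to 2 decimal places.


Total energy needed = daily * days = 29.8 * 3 = 89.4 kWh
Account for depth of discharge:
  Cap = total_energy / DOD = 89.4 / 0.83
  Cap = 107.71 kWh

107.71


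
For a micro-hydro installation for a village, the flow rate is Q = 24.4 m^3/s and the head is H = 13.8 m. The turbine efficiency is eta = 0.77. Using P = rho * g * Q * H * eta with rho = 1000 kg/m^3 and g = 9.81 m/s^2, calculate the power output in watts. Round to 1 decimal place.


Apply the hydropower formula P = rho * g * Q * H * eta
rho * g = 1000 * 9.81 = 9810.0
P = 9810.0 * 24.4 * 13.8 * 0.77
P = 2543481.9 W

2543481.9


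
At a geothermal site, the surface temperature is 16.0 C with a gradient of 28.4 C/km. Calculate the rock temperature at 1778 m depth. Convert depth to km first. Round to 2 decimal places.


Convert depth to km: 1778 / 1000 = 1.778 km
Temperature increase = gradient * depth_km = 28.4 * 1.778 = 50.5 C
Temperature at depth = T_surface + delta_T = 16.0 + 50.5
T = 66.50 C

66.50


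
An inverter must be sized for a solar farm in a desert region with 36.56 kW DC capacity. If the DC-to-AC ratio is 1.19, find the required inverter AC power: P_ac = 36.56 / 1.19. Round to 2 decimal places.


The inverter AC capacity is determined by the DC/AC ratio.
Given: P_dc = 36.56 kW, DC/AC ratio = 1.19
P_ac = P_dc / ratio = 36.56 / 1.19
P_ac = 30.72 kW

30.72


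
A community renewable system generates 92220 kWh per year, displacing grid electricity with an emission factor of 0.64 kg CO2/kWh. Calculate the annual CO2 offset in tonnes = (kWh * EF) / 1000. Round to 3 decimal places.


CO2 offset in kg = generation * emission_factor
CO2 offset = 92220 * 0.64 = 59020.8 kg
Convert to tonnes:
  CO2 offset = 59020.8 / 1000 = 59.021 tonnes

59.021


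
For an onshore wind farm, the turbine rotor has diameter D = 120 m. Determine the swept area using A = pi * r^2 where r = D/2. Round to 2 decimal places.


Compute the rotor radius:
  r = D / 2 = 120 / 2 = 60.0 m
Calculate swept area:
  A = pi * r^2 = pi * 60.0^2
  A = 11309.73 m^2

11309.73


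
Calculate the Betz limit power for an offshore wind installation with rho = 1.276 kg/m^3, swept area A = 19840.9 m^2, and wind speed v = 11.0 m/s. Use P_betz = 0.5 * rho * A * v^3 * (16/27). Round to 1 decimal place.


The Betz coefficient Cp_max = 16/27 = 0.5926
v^3 = 11.0^3 = 1331.0
P_betz = 0.5 * rho * A * v^3 * Cp_max
P_betz = 0.5 * 1.276 * 19840.9 * 1331.0 * 0.5926
P_betz = 9984270.1 W

9984270.1


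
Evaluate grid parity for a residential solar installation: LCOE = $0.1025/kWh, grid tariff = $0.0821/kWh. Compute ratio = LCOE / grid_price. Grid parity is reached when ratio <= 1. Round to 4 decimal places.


Compare LCOE to grid price:
  LCOE = $0.1025/kWh, Grid price = $0.0821/kWh
  Ratio = LCOE / grid_price = 0.1025 / 0.0821 = 1.2485
  Grid parity achieved (ratio <= 1)? no

1.2485


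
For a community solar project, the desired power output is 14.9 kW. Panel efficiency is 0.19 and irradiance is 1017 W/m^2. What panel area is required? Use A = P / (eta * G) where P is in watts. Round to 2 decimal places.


Convert target power to watts: P = 14.9 * 1000 = 14900.0 W
Compute denominator: eta * G = 0.19 * 1017 = 193.23
Required area A = P / (eta * G) = 14900.0 / 193.23
A = 77.11 m^2

77.11


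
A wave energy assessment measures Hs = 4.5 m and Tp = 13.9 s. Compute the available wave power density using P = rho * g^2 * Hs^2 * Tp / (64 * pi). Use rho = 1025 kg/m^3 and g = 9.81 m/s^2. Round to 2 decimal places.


Apply wave power formula:
  g^2 = 9.81^2 = 96.2361
  Hs^2 = 4.5^2 = 20.25
  Numerator = rho * g^2 * Hs^2 * Tp = 1025 * 96.2361 * 20.25 * 13.9 = 27765257.65
  Denominator = 64 * pi = 201.0619
  P = 27765257.65 / 201.0619 = 138093.06 W/m

138093.06


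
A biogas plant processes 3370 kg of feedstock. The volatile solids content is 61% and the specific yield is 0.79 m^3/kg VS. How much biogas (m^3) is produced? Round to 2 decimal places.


Compute volatile solids:
  VS = mass * VS_fraction = 3370 * 0.61 = 2055.7 kg
Calculate biogas volume:
  Biogas = VS * specific_yield = 2055.7 * 0.79
  Biogas = 1624.00 m^3

1624.00


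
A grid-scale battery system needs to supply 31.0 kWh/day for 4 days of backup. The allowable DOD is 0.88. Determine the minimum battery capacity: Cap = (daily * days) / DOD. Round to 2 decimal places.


Total energy needed = daily * days = 31.0 * 4 = 124.0 kWh
Account for depth of discharge:
  Cap = total_energy / DOD = 124.0 / 0.88
  Cap = 140.91 kWh

140.91


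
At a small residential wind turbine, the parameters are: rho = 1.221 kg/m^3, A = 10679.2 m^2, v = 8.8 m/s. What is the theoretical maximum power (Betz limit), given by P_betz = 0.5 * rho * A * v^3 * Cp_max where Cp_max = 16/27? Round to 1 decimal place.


The Betz coefficient Cp_max = 16/27 = 0.5926
v^3 = 8.8^3 = 681.472
P_betz = 0.5 * rho * A * v^3 * Cp_max
P_betz = 0.5 * 1.221 * 10679.2 * 681.472 * 0.5926
P_betz = 2632865.2 W

2632865.2


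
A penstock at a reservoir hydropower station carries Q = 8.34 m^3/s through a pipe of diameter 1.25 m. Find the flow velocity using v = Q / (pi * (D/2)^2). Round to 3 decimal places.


Compute pipe cross-sectional area:
  A = pi * (D/2)^2 = pi * (1.25/2)^2 = 1.2272 m^2
Calculate velocity:
  v = Q / A = 8.34 / 1.2272
  v = 6.796 m/s

6.796


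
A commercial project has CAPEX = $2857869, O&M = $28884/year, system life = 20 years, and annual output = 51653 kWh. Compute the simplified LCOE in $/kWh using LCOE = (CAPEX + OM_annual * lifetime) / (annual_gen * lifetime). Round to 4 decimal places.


Total cost = CAPEX + OM * lifetime = 2857869 + 28884 * 20 = 2857869 + 577680 = 3435549
Total generation = annual * lifetime = 51653 * 20 = 1033060 kWh
LCOE = 3435549 / 1033060
LCOE = 3.3256 $/kWh

3.3256


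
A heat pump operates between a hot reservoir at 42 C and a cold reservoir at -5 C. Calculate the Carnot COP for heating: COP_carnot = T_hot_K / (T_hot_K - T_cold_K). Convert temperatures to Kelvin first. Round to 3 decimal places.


Convert to Kelvin:
  T_hot = 42 + 273.15 = 315.15 K
  T_cold = -5 + 273.15 = 268.15 K
Apply Carnot COP formula:
  COP = T_hot_K / (T_hot_K - T_cold_K) = 315.15 / 47.0
  COP = 6.705

6.705


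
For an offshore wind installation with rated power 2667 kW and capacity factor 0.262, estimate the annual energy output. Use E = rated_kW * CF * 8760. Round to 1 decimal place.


Annual energy = rated_kW * capacity_factor * hours_per_year
Given: P_rated = 2667 kW, CF = 0.262, hours = 8760
E = 2667 * 0.262 * 8760
E = 6121085.0 kWh

6121085.0


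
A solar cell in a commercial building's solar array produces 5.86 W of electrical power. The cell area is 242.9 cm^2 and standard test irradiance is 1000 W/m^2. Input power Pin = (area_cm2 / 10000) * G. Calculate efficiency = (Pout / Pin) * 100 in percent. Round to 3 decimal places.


First compute the input power:
  Pin = area_cm2 / 10000 * G = 242.9 / 10000 * 1000 = 24.29 W
Then compute efficiency:
  Efficiency = (Pout / Pin) * 100 = (5.86 / 24.29) * 100
  Efficiency = 24.125%

24.125


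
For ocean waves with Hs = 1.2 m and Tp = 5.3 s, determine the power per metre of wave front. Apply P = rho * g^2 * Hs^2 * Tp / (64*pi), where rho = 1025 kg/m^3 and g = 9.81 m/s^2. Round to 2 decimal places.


Apply wave power formula:
  g^2 = 9.81^2 = 96.2361
  Hs^2 = 1.2^2 = 1.44
  Numerator = rho * g^2 * Hs^2 * Tp = 1025 * 96.2361 * 1.44 * 5.3 = 752835.76
  Denominator = 64 * pi = 201.0619
  P = 752835.76 / 201.0619 = 3744.30 W/m

3744.30


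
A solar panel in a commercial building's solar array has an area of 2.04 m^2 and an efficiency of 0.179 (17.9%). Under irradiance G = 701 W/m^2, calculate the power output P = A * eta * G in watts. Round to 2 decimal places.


Use the solar power formula P = A * eta * G.
Given: A = 2.04 m^2, eta = 0.179, G = 701 W/m^2
P = 2.04 * 0.179 * 701
P = 255.98 W

255.98


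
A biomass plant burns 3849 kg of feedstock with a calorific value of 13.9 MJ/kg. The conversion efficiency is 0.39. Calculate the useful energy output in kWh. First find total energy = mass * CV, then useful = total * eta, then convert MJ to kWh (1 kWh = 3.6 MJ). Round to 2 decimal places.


Total energy = mass * CV = 3849 * 13.9 = 53501.1 MJ
Useful energy = total * eta = 53501.1 * 0.39 = 20865.43 MJ
Convert to kWh: 20865.43 / 3.6
Useful energy = 5795.95 kWh

5795.95


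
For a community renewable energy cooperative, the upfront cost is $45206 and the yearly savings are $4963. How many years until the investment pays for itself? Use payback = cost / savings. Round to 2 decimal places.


Simple payback period = initial cost / annual savings
Payback = 45206 / 4963
Payback = 9.11 years

9.11


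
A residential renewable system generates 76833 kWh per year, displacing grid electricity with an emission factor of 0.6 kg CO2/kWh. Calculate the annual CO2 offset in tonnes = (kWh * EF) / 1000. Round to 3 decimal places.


CO2 offset in kg = generation * emission_factor
CO2 offset = 76833 * 0.6 = 46099.8 kg
Convert to tonnes:
  CO2 offset = 46099.8 / 1000 = 46.100 tonnes

46.100


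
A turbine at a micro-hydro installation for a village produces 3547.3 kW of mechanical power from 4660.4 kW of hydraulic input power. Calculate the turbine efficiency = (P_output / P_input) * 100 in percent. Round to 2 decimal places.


Turbine efficiency = (output power / input power) * 100
eta = (3547.3 / 4660.4) * 100
eta = 76.12%

76.12


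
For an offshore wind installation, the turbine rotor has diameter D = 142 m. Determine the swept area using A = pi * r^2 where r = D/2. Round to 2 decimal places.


Compute the rotor radius:
  r = D / 2 = 142 / 2 = 71.0 m
Calculate swept area:
  A = pi * r^2 = pi * 71.0^2
  A = 15836.77 m^2

15836.77


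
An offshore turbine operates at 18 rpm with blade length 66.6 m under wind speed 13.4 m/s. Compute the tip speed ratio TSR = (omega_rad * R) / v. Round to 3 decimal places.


Convert rotational speed to rad/s:
  omega = 18 * 2 * pi / 60 = 1.885 rad/s
Compute tip speed:
  v_tip = omega * R = 1.885 * 66.6 = 125.538 m/s
Tip speed ratio:
  TSR = v_tip / v_wind = 125.538 / 13.4 = 9.369

9.369


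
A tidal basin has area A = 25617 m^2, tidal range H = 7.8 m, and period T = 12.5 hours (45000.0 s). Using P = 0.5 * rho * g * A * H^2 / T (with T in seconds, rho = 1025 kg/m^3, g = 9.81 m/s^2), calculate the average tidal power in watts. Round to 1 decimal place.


Convert period to seconds: T = 12.5 * 3600 = 45000.0 s
H^2 = 7.8^2 = 60.84
P = 0.5 * rho * g * A * H^2 / T
P = 0.5 * 1025 * 9.81 * 25617 * 60.84 / 45000.0
P = 174127.7 W

174127.7


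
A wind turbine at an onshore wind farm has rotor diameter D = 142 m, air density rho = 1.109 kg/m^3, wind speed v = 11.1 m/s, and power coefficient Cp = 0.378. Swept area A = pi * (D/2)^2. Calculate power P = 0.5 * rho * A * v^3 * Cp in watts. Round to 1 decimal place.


Step 1 -- Compute swept area:
  A = pi * (D/2)^2 = pi * (142/2)^2 = 15836.77 m^2
Step 2 -- Apply wind power equation:
  P = 0.5 * rho * A * v^3 * Cp
  v^3 = 11.1^3 = 1367.631
  P = 0.5 * 1.109 * 15836.77 * 1367.631 * 0.378
  P = 4539717.8 W

4539717.8


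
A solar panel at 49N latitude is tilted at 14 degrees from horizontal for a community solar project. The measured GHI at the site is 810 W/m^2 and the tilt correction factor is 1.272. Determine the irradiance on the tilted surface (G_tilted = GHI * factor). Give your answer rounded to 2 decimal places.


Identify the given values:
  GHI = 810 W/m^2, tilt correction factor = 1.272
Apply the formula G_tilted = GHI * factor:
  G_tilted = 810 * 1.272
  G_tilted = 1030.32 W/m^2

1030.32


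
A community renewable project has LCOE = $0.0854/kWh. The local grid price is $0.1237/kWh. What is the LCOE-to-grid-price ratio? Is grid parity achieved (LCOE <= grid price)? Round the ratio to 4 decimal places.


Compare LCOE to grid price:
  LCOE = $0.0854/kWh, Grid price = $0.1237/kWh
  Ratio = LCOE / grid_price = 0.0854 / 0.1237 = 0.6904
  Grid parity achieved (ratio <= 1)? yes

0.6904


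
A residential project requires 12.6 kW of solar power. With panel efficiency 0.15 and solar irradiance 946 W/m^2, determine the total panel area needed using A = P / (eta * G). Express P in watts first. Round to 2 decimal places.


Convert target power to watts: P = 12.6 * 1000 = 12600.0 W
Compute denominator: eta * G = 0.15 * 946 = 141.9
Required area A = P / (eta * G) = 12600.0 / 141.9
A = 88.79 m^2

88.79


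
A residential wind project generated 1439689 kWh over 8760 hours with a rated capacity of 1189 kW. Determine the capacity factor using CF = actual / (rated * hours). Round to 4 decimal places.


Capacity factor = actual output / maximum possible output
Maximum possible = rated * hours = 1189 * 8760 = 10415640 kWh
CF = 1439689 / 10415640
CF = 0.1382

0.1382


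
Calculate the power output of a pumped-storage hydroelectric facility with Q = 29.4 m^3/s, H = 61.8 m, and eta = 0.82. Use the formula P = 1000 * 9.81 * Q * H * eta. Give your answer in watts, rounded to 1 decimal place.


Apply the hydropower formula P = rho * g * Q * H * eta
rho * g = 1000 * 9.81 = 9810.0
P = 9810.0 * 29.4 * 61.8 * 0.82
P = 14615667.9 W

14615667.9


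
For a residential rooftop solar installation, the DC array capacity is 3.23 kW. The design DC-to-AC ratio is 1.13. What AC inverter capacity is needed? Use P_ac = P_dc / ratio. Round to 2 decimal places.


The inverter AC capacity is determined by the DC/AC ratio.
Given: P_dc = 3.23 kW, DC/AC ratio = 1.13
P_ac = P_dc / ratio = 3.23 / 1.13
P_ac = 2.86 kW

2.86


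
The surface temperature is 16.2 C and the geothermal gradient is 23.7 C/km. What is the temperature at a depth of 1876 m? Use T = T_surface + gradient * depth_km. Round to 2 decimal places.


Convert depth to km: 1876 / 1000 = 1.876 km
Temperature increase = gradient * depth_km = 23.7 * 1.876 = 44.46 C
Temperature at depth = T_surface + delta_T = 16.2 + 44.46
T = 60.66 C

60.66


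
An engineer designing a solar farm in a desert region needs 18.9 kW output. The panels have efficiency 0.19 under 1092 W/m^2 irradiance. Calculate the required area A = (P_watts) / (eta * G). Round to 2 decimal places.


Convert target power to watts: P = 18.9 * 1000 = 18900.0 W
Compute denominator: eta * G = 0.19 * 1092 = 207.48
Required area A = P / (eta * G) = 18900.0 / 207.48
A = 91.09 m^2

91.09


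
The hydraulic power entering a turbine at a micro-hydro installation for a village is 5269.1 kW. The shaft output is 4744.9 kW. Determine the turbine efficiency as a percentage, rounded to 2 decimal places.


Turbine efficiency = (output power / input power) * 100
eta = (4744.9 / 5269.1) * 100
eta = 90.05%

90.05


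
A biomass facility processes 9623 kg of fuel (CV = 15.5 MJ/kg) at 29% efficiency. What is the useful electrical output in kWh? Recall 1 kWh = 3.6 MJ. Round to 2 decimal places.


Total energy = mass * CV = 9623 * 15.5 = 149156.5 MJ
Useful energy = total * eta = 149156.5 * 0.29 = 43255.39 MJ
Convert to kWh: 43255.39 / 3.6
Useful energy = 12015.38 kWh

12015.38


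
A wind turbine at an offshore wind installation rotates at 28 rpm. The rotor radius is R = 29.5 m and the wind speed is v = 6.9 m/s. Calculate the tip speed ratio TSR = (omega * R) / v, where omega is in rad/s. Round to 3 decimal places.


Convert rotational speed to rad/s:
  omega = 28 * 2 * pi / 60 = 2.9322 rad/s
Compute tip speed:
  v_tip = omega * R = 2.9322 * 29.5 = 86.499 m/s
Tip speed ratio:
  TSR = v_tip / v_wind = 86.499 / 6.9 = 12.536

12.536


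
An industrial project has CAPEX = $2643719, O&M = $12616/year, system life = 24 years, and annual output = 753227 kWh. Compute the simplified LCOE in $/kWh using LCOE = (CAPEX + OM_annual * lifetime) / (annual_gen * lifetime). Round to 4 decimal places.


Total cost = CAPEX + OM * lifetime = 2643719 + 12616 * 24 = 2643719 + 302784 = 2946503
Total generation = annual * lifetime = 753227 * 24 = 18077448 kWh
LCOE = 2946503 / 18077448
LCOE = 0.1630 $/kWh

0.1630


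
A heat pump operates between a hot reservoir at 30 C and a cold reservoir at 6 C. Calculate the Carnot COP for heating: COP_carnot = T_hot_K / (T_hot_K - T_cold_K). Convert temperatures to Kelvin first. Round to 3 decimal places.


Convert to Kelvin:
  T_hot = 30 + 273.15 = 303.15 K
  T_cold = 6 + 273.15 = 279.15 K
Apply Carnot COP formula:
  COP = T_hot_K / (T_hot_K - T_cold_K) = 303.15 / 24.0
  COP = 12.631

12.631


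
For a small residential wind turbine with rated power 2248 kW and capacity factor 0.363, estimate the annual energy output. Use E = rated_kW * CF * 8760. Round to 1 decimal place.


Annual energy = rated_kW * capacity_factor * hours_per_year
Given: P_rated = 2248 kW, CF = 0.363, hours = 8760
E = 2248 * 0.363 * 8760
E = 7148370.2 kWh

7148370.2


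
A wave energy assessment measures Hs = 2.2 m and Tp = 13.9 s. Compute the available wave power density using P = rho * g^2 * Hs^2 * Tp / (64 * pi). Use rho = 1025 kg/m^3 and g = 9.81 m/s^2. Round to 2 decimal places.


Apply wave power formula:
  g^2 = 9.81^2 = 96.2361
  Hs^2 = 2.2^2 = 4.84
  Numerator = rho * g^2 * Hs^2 * Tp = 1025 * 96.2361 * 4.84 * 13.9 = 6636239.36
  Denominator = 64 * pi = 201.0619
  P = 6636239.36 / 201.0619 = 33005.95 W/m

33005.95


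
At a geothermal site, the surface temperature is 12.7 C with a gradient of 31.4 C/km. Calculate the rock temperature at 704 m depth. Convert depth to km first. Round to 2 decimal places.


Convert depth to km: 704 / 1000 = 0.704 km
Temperature increase = gradient * depth_km = 31.4 * 0.704 = 22.11 C
Temperature at depth = T_surface + delta_T = 12.7 + 22.11
T = 34.81 C

34.81


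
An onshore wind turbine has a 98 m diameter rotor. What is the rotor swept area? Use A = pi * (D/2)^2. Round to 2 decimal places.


Compute the rotor radius:
  r = D / 2 = 98 / 2 = 49.0 m
Calculate swept area:
  A = pi * r^2 = pi * 49.0^2
  A = 7542.96 m^2

7542.96


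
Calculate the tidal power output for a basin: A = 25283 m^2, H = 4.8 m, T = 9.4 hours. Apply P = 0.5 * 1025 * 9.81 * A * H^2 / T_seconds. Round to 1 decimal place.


Convert period to seconds: T = 9.4 * 3600 = 33840.0 s
H^2 = 4.8^2 = 23.04
P = 0.5 * rho * g * A * H^2 / T
P = 0.5 * 1025 * 9.81 * 25283 * 23.04 / 33840.0
P = 86545.3 W

86545.3


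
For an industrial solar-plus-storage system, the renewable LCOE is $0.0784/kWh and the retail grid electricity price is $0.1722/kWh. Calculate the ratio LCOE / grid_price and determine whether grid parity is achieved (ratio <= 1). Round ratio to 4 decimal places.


Compare LCOE to grid price:
  LCOE = $0.0784/kWh, Grid price = $0.1722/kWh
  Ratio = LCOE / grid_price = 0.0784 / 0.1722 = 0.4553
  Grid parity achieved (ratio <= 1)? yes

0.4553


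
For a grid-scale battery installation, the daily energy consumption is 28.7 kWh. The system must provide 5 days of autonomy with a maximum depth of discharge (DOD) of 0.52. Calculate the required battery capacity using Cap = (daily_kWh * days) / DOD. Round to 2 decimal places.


Total energy needed = daily * days = 28.7 * 5 = 143.5 kWh
Account for depth of discharge:
  Cap = total_energy / DOD = 143.5 / 0.52
  Cap = 275.96 kWh

275.96


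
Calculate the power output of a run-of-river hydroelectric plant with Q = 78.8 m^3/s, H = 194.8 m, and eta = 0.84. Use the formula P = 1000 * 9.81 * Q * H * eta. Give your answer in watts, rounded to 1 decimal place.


Apply the hydropower formula P = rho * g * Q * H * eta
rho * g = 1000 * 9.81 = 9810.0
P = 9810.0 * 78.8 * 194.8 * 0.84
P = 126492117.7 W

126492117.7


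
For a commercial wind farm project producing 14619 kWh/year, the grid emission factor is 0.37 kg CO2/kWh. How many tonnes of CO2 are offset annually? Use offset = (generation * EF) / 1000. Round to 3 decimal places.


CO2 offset in kg = generation * emission_factor
CO2 offset = 14619 * 0.37 = 5409.03 kg
Convert to tonnes:
  CO2 offset = 5409.03 / 1000 = 5.409 tonnes

5.409


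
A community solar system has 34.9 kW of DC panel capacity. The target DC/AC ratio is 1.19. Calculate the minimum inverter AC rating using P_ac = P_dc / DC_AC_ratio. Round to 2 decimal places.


The inverter AC capacity is determined by the DC/AC ratio.
Given: P_dc = 34.9 kW, DC/AC ratio = 1.19
P_ac = P_dc / ratio = 34.9 / 1.19
P_ac = 29.33 kW

29.33


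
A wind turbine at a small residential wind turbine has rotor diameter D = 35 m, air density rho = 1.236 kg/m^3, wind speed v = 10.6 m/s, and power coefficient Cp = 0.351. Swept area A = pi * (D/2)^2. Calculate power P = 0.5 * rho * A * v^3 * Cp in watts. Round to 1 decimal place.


Step 1 -- Compute swept area:
  A = pi * (D/2)^2 = pi * (35/2)^2 = 962.11 m^2
Step 2 -- Apply wind power equation:
  P = 0.5 * rho * A * v^3 * Cp
  v^3 = 10.6^3 = 1191.016
  P = 0.5 * 1.236 * 962.11 * 1191.016 * 0.351
  P = 248564.5 W

248564.5


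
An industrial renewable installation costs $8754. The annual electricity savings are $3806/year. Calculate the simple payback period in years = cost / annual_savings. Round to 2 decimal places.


Simple payback period = initial cost / annual savings
Payback = 8754 / 3806
Payback = 2.30 years

2.30


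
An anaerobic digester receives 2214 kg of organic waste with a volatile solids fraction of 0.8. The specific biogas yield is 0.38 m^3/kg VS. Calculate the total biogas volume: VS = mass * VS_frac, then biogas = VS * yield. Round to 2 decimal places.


Compute volatile solids:
  VS = mass * VS_fraction = 2214 * 0.8 = 1771.2 kg
Calculate biogas volume:
  Biogas = VS * specific_yield = 1771.2 * 0.38
  Biogas = 673.06 m^3

673.06


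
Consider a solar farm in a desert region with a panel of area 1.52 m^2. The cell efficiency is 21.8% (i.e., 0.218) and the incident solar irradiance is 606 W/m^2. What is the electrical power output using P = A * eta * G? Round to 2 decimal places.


Use the solar power formula P = A * eta * G.
Given: A = 1.52 m^2, eta = 0.218, G = 606 W/m^2
P = 1.52 * 0.218 * 606
P = 200.80 W

200.80


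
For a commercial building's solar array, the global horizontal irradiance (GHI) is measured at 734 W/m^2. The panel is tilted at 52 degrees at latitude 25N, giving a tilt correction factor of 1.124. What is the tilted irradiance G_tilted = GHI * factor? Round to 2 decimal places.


Identify the given values:
  GHI = 734 W/m^2, tilt correction factor = 1.124
Apply the formula G_tilted = GHI * factor:
  G_tilted = 734 * 1.124
  G_tilted = 825.02 W/m^2

825.02


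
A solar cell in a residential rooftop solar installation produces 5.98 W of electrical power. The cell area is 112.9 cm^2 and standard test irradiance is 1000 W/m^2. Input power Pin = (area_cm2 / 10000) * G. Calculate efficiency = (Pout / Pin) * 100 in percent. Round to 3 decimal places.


First compute the input power:
  Pin = area_cm2 / 10000 * G = 112.9 / 10000 * 1000 = 11.29 W
Then compute efficiency:
  Efficiency = (Pout / Pin) * 100 = (5.98 / 11.29) * 100
  Efficiency = 52.967%

52.967


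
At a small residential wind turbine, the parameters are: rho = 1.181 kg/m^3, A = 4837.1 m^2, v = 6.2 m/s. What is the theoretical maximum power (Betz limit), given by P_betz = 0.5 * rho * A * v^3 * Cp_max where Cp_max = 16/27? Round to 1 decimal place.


The Betz coefficient Cp_max = 16/27 = 0.5926
v^3 = 6.2^3 = 238.328
P_betz = 0.5 * rho * A * v^3 * Cp_max
P_betz = 0.5 * 1.181 * 4837.1 * 238.328 * 0.5926
P_betz = 403400.3 W

403400.3


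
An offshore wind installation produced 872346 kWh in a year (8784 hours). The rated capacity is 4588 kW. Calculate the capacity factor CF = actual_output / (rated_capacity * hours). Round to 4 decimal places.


Capacity factor = actual output / maximum possible output
Maximum possible = rated * hours = 4588 * 8784 = 40300992 kWh
CF = 872346 / 40300992
CF = 0.0216

0.0216


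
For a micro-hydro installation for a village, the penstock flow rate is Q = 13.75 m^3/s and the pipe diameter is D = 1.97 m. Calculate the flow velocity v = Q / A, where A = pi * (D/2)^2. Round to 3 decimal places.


Compute pipe cross-sectional area:
  A = pi * (D/2)^2 = pi * (1.97/2)^2 = 3.0481 m^2
Calculate velocity:
  v = Q / A = 13.75 / 3.0481
  v = 4.511 m/s

4.511


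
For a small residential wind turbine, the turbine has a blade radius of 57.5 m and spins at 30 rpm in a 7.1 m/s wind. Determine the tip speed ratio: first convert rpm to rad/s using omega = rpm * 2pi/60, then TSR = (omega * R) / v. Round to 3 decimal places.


Convert rotational speed to rad/s:
  omega = 30 * 2 * pi / 60 = 3.1416 rad/s
Compute tip speed:
  v_tip = omega * R = 3.1416 * 57.5 = 180.642 m/s
Tip speed ratio:
  TSR = v_tip / v_wind = 180.642 / 7.1 = 25.442

25.442


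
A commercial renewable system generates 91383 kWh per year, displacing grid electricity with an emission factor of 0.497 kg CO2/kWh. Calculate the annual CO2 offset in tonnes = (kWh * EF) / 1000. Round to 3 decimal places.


CO2 offset in kg = generation * emission_factor
CO2 offset = 91383 * 0.497 = 45417.35 kg
Convert to tonnes:
  CO2 offset = 45417.35 / 1000 = 45.417 tonnes

45.417


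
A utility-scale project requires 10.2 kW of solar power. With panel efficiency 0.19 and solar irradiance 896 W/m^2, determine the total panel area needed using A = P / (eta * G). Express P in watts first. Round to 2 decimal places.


Convert target power to watts: P = 10.2 * 1000 = 10200.0 W
Compute denominator: eta * G = 0.19 * 896 = 170.24
Required area A = P / (eta * G) = 10200.0 / 170.24
A = 59.92 m^2

59.92


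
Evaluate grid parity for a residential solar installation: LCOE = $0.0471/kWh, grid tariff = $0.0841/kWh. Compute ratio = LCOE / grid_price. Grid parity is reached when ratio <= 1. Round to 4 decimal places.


Compare LCOE to grid price:
  LCOE = $0.0471/kWh, Grid price = $0.0841/kWh
  Ratio = LCOE / grid_price = 0.0471 / 0.0841 = 0.5600
  Grid parity achieved (ratio <= 1)? yes

0.5600


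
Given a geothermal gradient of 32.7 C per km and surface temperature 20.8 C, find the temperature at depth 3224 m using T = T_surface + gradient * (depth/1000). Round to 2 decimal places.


Convert depth to km: 3224 / 1000 = 3.224 km
Temperature increase = gradient * depth_km = 32.7 * 3.224 = 105.42 C
Temperature at depth = T_surface + delta_T = 20.8 + 105.42
T = 126.22 C

126.22


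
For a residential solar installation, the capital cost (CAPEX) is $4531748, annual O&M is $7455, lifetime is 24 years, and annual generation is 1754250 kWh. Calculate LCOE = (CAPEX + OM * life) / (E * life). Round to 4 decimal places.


Total cost = CAPEX + OM * lifetime = 4531748 + 7455 * 24 = 4531748 + 178920 = 4710668
Total generation = annual * lifetime = 1754250 * 24 = 42102000 kWh
LCOE = 4710668 / 42102000
LCOE = 0.1119 $/kWh

0.1119


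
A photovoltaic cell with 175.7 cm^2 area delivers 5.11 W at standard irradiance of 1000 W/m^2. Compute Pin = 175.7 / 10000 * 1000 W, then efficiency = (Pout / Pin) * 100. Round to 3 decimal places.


First compute the input power:
  Pin = area_cm2 / 10000 * G = 175.7 / 10000 * 1000 = 17.57 W
Then compute efficiency:
  Efficiency = (Pout / Pin) * 100 = (5.11 / 17.57) * 100
  Efficiency = 29.084%

29.084


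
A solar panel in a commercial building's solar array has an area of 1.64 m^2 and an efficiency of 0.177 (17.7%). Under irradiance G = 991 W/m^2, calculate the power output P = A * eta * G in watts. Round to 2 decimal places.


Use the solar power formula P = A * eta * G.
Given: A = 1.64 m^2, eta = 0.177, G = 991 W/m^2
P = 1.64 * 0.177 * 991
P = 287.67 W

287.67


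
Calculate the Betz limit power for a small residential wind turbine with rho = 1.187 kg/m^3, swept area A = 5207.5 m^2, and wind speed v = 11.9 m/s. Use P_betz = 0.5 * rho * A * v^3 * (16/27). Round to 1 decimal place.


The Betz coefficient Cp_max = 16/27 = 0.5926
v^3 = 11.9^3 = 1685.159
P_betz = 0.5 * rho * A * v^3 * Cp_max
P_betz = 0.5 * 1.187 * 5207.5 * 1685.159 * 0.5926
P_betz = 3086363.7 W

3086363.7


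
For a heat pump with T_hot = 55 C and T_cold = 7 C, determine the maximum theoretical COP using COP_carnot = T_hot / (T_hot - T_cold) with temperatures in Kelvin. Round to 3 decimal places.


Convert to Kelvin:
  T_hot = 55 + 273.15 = 328.15 K
  T_cold = 7 + 273.15 = 280.15 K
Apply Carnot COP formula:
  COP = T_hot_K / (T_hot_K - T_cold_K) = 328.15 / 48.0
  COP = 6.836

6.836


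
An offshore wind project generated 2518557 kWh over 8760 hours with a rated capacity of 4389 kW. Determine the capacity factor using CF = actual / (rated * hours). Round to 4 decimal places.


Capacity factor = actual output / maximum possible output
Maximum possible = rated * hours = 4389 * 8760 = 38447640 kWh
CF = 2518557 / 38447640
CF = 0.0655

0.0655


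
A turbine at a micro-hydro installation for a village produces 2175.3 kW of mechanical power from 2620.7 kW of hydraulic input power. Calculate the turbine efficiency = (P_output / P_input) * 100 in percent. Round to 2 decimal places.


Turbine efficiency = (output power / input power) * 100
eta = (2175.3 / 2620.7) * 100
eta = 83.00%

83.00


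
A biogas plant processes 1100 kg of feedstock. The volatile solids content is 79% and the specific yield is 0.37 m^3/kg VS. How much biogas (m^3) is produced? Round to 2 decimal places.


Compute volatile solids:
  VS = mass * VS_fraction = 1100 * 0.79 = 869.0 kg
Calculate biogas volume:
  Biogas = VS * specific_yield = 869.0 * 0.37
  Biogas = 321.53 m^3

321.53


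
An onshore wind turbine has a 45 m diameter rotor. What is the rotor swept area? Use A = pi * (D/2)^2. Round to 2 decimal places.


Compute the rotor radius:
  r = D / 2 = 45 / 2 = 22.5 m
Calculate swept area:
  A = pi * r^2 = pi * 22.5^2
  A = 1590.43 m^2

1590.43


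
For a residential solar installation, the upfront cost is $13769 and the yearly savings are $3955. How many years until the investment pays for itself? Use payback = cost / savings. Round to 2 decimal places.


Simple payback period = initial cost / annual savings
Payback = 13769 / 3955
Payback = 3.48 years

3.48


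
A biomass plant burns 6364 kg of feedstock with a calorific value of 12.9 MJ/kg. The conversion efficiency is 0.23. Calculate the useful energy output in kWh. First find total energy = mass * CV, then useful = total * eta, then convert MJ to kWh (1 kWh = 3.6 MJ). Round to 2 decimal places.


Total energy = mass * CV = 6364 * 12.9 = 82095.6 MJ
Useful energy = total * eta = 82095.6 * 0.23 = 18881.99 MJ
Convert to kWh: 18881.99 / 3.6
Useful energy = 5245.00 kWh

5245.00


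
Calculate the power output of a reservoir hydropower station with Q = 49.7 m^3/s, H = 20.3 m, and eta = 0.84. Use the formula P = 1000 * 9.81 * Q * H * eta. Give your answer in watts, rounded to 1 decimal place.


Apply the hydropower formula P = rho * g * Q * H * eta
rho * g = 1000 * 9.81 = 9810.0
P = 9810.0 * 49.7 * 20.3 * 0.84
P = 8313822.0 W

8313822.0


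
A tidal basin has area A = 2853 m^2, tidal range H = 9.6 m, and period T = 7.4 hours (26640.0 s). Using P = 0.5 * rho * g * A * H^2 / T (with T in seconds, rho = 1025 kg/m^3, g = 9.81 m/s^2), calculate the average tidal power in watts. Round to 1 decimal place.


Convert period to seconds: T = 7.4 * 3600 = 26640.0 s
H^2 = 9.6^2 = 92.16
P = 0.5 * rho * g * A * H^2 / T
P = 0.5 * 1025 * 9.81 * 2853 * 92.16 / 26640.0
P = 49621.8 W

49621.8


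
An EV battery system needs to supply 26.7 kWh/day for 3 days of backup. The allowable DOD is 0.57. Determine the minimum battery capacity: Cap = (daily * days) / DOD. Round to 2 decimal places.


Total energy needed = daily * days = 26.7 * 3 = 80.1 kWh
Account for depth of discharge:
  Cap = total_energy / DOD = 80.1 / 0.57
  Cap = 140.53 kWh

140.53


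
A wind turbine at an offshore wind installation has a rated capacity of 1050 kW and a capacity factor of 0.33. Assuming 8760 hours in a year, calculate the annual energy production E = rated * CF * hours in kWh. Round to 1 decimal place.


Annual energy = rated_kW * capacity_factor * hours_per_year
Given: P_rated = 1050 kW, CF = 0.33, hours = 8760
E = 1050 * 0.33 * 8760
E = 3035340.0 kWh

3035340.0


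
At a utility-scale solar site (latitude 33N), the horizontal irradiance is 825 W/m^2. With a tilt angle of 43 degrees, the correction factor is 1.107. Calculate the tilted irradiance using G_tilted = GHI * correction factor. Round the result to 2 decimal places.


Identify the given values:
  GHI = 825 W/m^2, tilt correction factor = 1.107
Apply the formula G_tilted = GHI * factor:
  G_tilted = 825 * 1.107
  G_tilted = 913.28 W/m^2

913.28


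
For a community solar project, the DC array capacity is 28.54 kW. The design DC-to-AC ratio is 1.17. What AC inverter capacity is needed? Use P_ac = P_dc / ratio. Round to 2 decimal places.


The inverter AC capacity is determined by the DC/AC ratio.
Given: P_dc = 28.54 kW, DC/AC ratio = 1.17
P_ac = P_dc / ratio = 28.54 / 1.17
P_ac = 24.39 kW

24.39


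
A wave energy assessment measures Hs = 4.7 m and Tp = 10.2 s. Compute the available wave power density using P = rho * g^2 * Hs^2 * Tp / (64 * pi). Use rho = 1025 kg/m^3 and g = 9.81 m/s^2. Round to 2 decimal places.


Apply wave power formula:
  g^2 = 9.81^2 = 96.2361
  Hs^2 = 4.7^2 = 22.09
  Numerator = rho * g^2 * Hs^2 * Tp = 1025 * 96.2361 * 22.09 * 10.2 = 22225818.72
  Denominator = 64 * pi = 201.0619
  P = 22225818.72 / 201.0619 = 110542.15 W/m

110542.15


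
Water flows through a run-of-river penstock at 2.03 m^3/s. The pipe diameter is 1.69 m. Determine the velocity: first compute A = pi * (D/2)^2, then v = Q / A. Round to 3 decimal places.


Compute pipe cross-sectional area:
  A = pi * (D/2)^2 = pi * (1.69/2)^2 = 2.2432 m^2
Calculate velocity:
  v = Q / A = 2.03 / 2.2432
  v = 0.905 m/s

0.905
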